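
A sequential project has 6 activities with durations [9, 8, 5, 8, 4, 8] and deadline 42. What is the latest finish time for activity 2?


LF(activity 2) = deadline - sum of successor durations
Successors: activities 3 through 6 with durations [5, 8, 4, 8]
Sum of successor durations = 25
LF = 42 - 25 = 17

17


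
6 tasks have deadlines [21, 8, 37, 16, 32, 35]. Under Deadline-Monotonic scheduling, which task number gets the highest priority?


Sort tasks by relative deadline (ascending):
  Task 2: deadline = 8
  Task 4: deadline = 16
  Task 1: deadline = 21
  Task 5: deadline = 32
  Task 6: deadline = 35
  Task 3: deadline = 37
Priority order (highest first): [2, 4, 1, 5, 6, 3]
Highest priority task = 2

2


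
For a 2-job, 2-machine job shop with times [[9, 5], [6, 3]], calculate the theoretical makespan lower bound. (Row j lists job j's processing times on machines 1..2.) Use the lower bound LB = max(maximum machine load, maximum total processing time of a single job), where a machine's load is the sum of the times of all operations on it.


Machine loads:
  Machine 1: 9 + 6 = 15
  Machine 2: 5 + 3 = 8
Max machine load = 15
Job totals:
  Job 1: 14
  Job 2: 9
Max job total = 14
Lower bound = max(15, 14) = 15

15


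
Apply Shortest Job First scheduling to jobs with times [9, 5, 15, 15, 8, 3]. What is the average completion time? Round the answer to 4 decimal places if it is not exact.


SJF order (ascending): [3, 5, 8, 9, 15, 15]
Completion times:
  Job 1: burst=3, C=3
  Job 2: burst=5, C=8
  Job 3: burst=8, C=16
  Job 4: burst=9, C=25
  Job 5: burst=15, C=40
  Job 6: burst=15, C=55
Average completion = 147/6 = 24.5

24.5


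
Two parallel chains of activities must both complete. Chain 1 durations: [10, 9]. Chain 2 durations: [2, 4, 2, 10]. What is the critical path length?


Path A total = 10 + 9 = 19
Path B total = 2 + 4 + 2 + 10 = 18
Critical path = longest path = max(19, 18) = 19

19


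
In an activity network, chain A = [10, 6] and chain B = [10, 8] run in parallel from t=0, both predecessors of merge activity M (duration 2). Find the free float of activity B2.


ES(B2) = sum of predecessors on chain B = 10
EF(B2) = ES + duration = 10 + 8 = 18
Successor of B2 is M. ES(M) = max(sum(A), sum(B)) = max(16, 18) = 18
Free float = ES(successor) - EF(current) = 18 - 18 = 0

0


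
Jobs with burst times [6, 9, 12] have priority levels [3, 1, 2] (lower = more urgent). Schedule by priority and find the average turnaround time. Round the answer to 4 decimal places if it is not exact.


Sort by priority (ascending = highest first):
Order: [(1, 9), (2, 12), (3, 6)]
Completion times:
  Priority 1, burst=9, C=9
  Priority 2, burst=12, C=21
  Priority 3, burst=6, C=27
Average turnaround = 57/3 = 19.0

19.0


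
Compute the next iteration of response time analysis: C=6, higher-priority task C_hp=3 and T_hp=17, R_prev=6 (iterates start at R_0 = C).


R_next = C + ceil(R_prev / T_hp) * C_hp
ceil(6 / 17) = ceil(0.3529) = 1
Interference = 1 * 3 = 3
R_next = 6 + 3 = 9

9


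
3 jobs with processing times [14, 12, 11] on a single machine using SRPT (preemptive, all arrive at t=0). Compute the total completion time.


Since all jobs arrive at t=0, SRPT equals SPT ordering.
SPT order: [11, 12, 14]
Completion times:
  Job 1: p=11, C=11
  Job 2: p=12, C=23
  Job 3: p=14, C=37
Total completion time = 11 + 23 + 37 = 71

71


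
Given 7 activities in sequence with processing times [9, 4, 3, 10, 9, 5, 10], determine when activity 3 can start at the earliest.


Activity 3 starts after activities 1 through 2 complete.
Predecessor durations: [9, 4]
ES = 9 + 4 = 13

13


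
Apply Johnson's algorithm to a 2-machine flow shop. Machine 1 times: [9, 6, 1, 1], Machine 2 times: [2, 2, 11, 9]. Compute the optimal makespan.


Apply Johnson's rule:
  Group 1 (a <= b): [(3, 1, 11), (4, 1, 9)]
  Group 2 (a > b): [(1, 9, 2), (2, 6, 2)]
Optimal job order: [3, 4, 1, 2]
Schedule:
  Job 3: M1 done at 1, M2 done at 12
  Job 4: M1 done at 2, M2 done at 21
  Job 1: M1 done at 11, M2 done at 23
  Job 2: M1 done at 17, M2 done at 25
Makespan = 25

25


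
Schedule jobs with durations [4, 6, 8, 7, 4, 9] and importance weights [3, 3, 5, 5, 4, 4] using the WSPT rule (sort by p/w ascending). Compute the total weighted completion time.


Compute p/w ratios and sort ascending (WSPT): [(4, 4), (4, 3), (7, 5), (8, 5), (6, 3), (9, 4)]
Compute weighted completion times:
  Job (p=4,w=4): C=4, w*C=4*4=16
  Job (p=4,w=3): C=8, w*C=3*8=24
  Job (p=7,w=5): C=15, w*C=5*15=75
  Job (p=8,w=5): C=23, w*C=5*23=115
  Job (p=6,w=3): C=29, w*C=3*29=87
  Job (p=9,w=4): C=38, w*C=4*38=152
Total weighted completion time = 469

469


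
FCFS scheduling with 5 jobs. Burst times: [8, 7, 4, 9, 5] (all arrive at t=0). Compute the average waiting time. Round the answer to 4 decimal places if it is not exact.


FCFS order (as given): [8, 7, 4, 9, 5]
Waiting times:
  Job 1: wait = 0
  Job 2: wait = 8
  Job 3: wait = 15
  Job 4: wait = 19
  Job 5: wait = 28
Sum of waiting times = 70
Average waiting time = 70/5 = 14.0

14.0


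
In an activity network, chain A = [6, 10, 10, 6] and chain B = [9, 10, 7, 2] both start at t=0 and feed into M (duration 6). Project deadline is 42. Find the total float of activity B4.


Forward pass: ES(B4) = sum of predecessors on chain B = 26
EF = ES + duration = 26 + 2 = 28
Backward pass: LF(M) = deadline = 42; LS(M) = 42 - 6 = 36
LF(B4) = LS(M) - sum(successors on chain B) = 36 - 0 = 36
LS = LF - duration = 36 - 2 = 34
Total float = LS - ES = 34 - 26 = 8

8


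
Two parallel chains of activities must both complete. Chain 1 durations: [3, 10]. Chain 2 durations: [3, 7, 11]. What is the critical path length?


Path A total = 3 + 10 = 13
Path B total = 3 + 7 + 11 = 21
Critical path = longest path = max(13, 21) = 21

21


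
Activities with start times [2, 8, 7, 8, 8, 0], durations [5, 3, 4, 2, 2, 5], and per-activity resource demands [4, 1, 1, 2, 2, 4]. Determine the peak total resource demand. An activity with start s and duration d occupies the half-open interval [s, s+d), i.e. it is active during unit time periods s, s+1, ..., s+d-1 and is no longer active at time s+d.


Each activity i is active on [start_i, start_i + duration_i).
Compute total resource usage per time slot:
  t=0: active resources = [4], total = 4
  t=1: active resources = [4], total = 4
  t=2: active resources = [4, 4], total = 8
  t=3: active resources = [4, 4], total = 8
  t=4: active resources = [4, 4], total = 8
  t=5: active resources = [4], total = 4
  t=6: active resources = [4], total = 4
  t=7: active resources = [1], total = 1
  t=8: active resources = [1, 1, 2, 2], total = 6
  t=9: active resources = [1, 1, 2, 2], total = 6
  t=10: active resources = [1, 1], total = 2
Peak resource demand = 8

8


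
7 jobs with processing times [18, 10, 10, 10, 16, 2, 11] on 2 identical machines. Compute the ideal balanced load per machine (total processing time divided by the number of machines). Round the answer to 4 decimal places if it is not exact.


Total processing time = 18 + 10 + 10 + 10 + 16 + 2 + 11 = 77
Number of machines = 2
Ideal balanced load = 77 / 2 = 38.5

38.5


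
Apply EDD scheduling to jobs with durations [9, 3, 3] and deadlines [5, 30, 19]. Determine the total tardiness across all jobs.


Sort by due date (EDD order): [(9, 5), (3, 19), (3, 30)]
Compute completion times and tardiness:
  Job 1: p=9, d=5, C=9, tardiness=max(0,9-5)=4
  Job 2: p=3, d=19, C=12, tardiness=max(0,12-19)=0
  Job 3: p=3, d=30, C=15, tardiness=max(0,15-30)=0
Total tardiness = 4

4


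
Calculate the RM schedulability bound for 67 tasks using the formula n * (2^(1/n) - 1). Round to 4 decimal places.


Compute 2^(1/67) = 1.0103991798
Subtract 1: 1.0103991798 - 1 = 0.0103991798
Multiply by n: 67 * 0.0103991798 = 0.6967450466
Round to 4 dp: 0.6967

0.6967


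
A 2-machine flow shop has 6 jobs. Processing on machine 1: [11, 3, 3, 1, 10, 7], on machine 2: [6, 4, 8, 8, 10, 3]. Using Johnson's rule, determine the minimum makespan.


Apply Johnson's rule:
  Group 1 (a <= b): [(4, 1, 8), (2, 3, 4), (3, 3, 8), (5, 10, 10)]
  Group 2 (a > b): [(1, 11, 6), (6, 7, 3)]
Optimal job order: [4, 2, 3, 5, 1, 6]
Schedule:
  Job 4: M1 done at 1, M2 done at 9
  Job 2: M1 done at 4, M2 done at 13
  Job 3: M1 done at 7, M2 done at 21
  Job 5: M1 done at 17, M2 done at 31
  Job 1: M1 done at 28, M2 done at 37
  Job 6: M1 done at 35, M2 done at 40
Makespan = 40

40


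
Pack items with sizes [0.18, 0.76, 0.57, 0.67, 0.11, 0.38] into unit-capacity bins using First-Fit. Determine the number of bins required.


Place items sequentially using First-Fit:
  Item 0.18 -> new Bin 1
  Item 0.76 -> Bin 1 (now 0.94)
  Item 0.57 -> new Bin 2
  Item 0.67 -> new Bin 3
  Item 0.11 -> Bin 2 (now 0.68)
  Item 0.38 -> new Bin 4
Total bins used = 4

4


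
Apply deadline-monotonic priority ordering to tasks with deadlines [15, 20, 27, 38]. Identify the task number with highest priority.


Sort tasks by relative deadline (ascending):
  Task 1: deadline = 15
  Task 2: deadline = 20
  Task 3: deadline = 27
  Task 4: deadline = 38
Priority order (highest first): [1, 2, 3, 4]
Highest priority task = 1

1


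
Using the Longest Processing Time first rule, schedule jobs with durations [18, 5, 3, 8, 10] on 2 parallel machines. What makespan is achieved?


Sort jobs in decreasing order (LPT): [18, 10, 8, 5, 3]
Assign each job to the least loaded machine:
  Machine 1: jobs [18, 5], load = 23
  Machine 2: jobs [10, 8, 3], load = 21
Makespan = max load = 23

23


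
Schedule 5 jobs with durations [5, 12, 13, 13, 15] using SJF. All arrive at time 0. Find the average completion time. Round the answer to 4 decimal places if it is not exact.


SJF order (ascending): [5, 12, 13, 13, 15]
Completion times:
  Job 1: burst=5, C=5
  Job 2: burst=12, C=17
  Job 3: burst=13, C=30
  Job 4: burst=13, C=43
  Job 5: burst=15, C=58
Average completion = 153/5 = 30.6

30.6


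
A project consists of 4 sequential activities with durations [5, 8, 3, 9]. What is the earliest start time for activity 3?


Activity 3 starts after activities 1 through 2 complete.
Predecessor durations: [5, 8]
ES = 5 + 8 = 13

13


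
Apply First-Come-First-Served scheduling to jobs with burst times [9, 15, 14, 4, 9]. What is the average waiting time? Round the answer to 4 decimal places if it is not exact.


FCFS order (as given): [9, 15, 14, 4, 9]
Waiting times:
  Job 1: wait = 0
  Job 2: wait = 9
  Job 3: wait = 24
  Job 4: wait = 38
  Job 5: wait = 42
Sum of waiting times = 113
Average waiting time = 113/5 = 22.6

22.6


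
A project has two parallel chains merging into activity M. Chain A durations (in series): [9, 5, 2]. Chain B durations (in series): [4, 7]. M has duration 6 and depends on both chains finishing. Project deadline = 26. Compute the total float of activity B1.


Forward pass: ES(B1) = sum of predecessors on chain B = 0
EF = ES + duration = 0 + 4 = 4
Backward pass: LF(M) = deadline = 26; LS(M) = 26 - 6 = 20
LF(B1) = LS(M) - sum(successors on chain B) = 20 - 7 = 13
LS = LF - duration = 13 - 4 = 9
Total float = LS - ES = 9 - 0 = 9

9


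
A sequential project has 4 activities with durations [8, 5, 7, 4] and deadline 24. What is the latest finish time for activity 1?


LF(activity 1) = deadline - sum of successor durations
Successors: activities 2 through 4 with durations [5, 7, 4]
Sum of successor durations = 16
LF = 24 - 16 = 8

8


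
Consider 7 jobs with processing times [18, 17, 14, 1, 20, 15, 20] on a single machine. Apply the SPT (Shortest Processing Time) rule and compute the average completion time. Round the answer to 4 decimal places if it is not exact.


Sort jobs by processing time (SPT order): [1, 14, 15, 17, 18, 20, 20]
Compute completion times sequentially:
  Job 1: processing = 1, completes at 1
  Job 2: processing = 14, completes at 15
  Job 3: processing = 15, completes at 30
  Job 4: processing = 17, completes at 47
  Job 5: processing = 18, completes at 65
  Job 6: processing = 20, completes at 85
  Job 7: processing = 20, completes at 105
Sum of completion times = 348
Average completion time = 348/7 = 49.7143

49.7143


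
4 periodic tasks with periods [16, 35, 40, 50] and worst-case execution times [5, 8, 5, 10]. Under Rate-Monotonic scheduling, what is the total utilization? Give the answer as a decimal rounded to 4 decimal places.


Compute individual utilizations (exact fractions):
  Task 1: C/T = 5/16 (approx. 0.3125)
  Task 2: C/T = 8/35 (approx. 0.2286)
  Task 3: C/T = 5/40 = 1/8 (approx. 0.125)
  Task 4: C/T = 10/50 = 1/5 (approx. 0.2)
Total utilization U = 5/16 + 8/35 + 1/8 + 1/5 = 97/112
Rounded to 4 decimal places: U = 0.8661
RM (Liu & Layland) bound for 4 tasks = 0.756828; compare with U = 97/112 (approx. 0.866071)
bound < U <= 1, so the RM sufficient condition is not met (inconclusive; an exact test such as response-time analysis is needed).

0.8661


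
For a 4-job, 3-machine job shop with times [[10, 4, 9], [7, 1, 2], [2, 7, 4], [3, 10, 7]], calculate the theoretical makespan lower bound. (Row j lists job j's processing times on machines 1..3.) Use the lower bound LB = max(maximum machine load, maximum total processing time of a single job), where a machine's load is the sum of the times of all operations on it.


Machine loads:
  Machine 1: 10 + 7 + 2 + 3 = 22
  Machine 2: 4 + 1 + 7 + 10 = 22
  Machine 3: 9 + 2 + 4 + 7 = 22
Max machine load = 22
Job totals:
  Job 1: 23
  Job 2: 10
  Job 3: 13
  Job 4: 20
Max job total = 23
Lower bound = max(22, 23) = 23

23


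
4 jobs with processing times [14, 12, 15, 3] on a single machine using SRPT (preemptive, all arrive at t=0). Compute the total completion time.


Since all jobs arrive at t=0, SRPT equals SPT ordering.
SPT order: [3, 12, 14, 15]
Completion times:
  Job 1: p=3, C=3
  Job 2: p=12, C=15
  Job 3: p=14, C=29
  Job 4: p=15, C=44
Total completion time = 3 + 15 + 29 + 44 = 91

91


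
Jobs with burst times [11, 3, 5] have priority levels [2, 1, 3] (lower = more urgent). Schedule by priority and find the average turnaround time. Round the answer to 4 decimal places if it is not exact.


Sort by priority (ascending = highest first):
Order: [(1, 3), (2, 11), (3, 5)]
Completion times:
  Priority 1, burst=3, C=3
  Priority 2, burst=11, C=14
  Priority 3, burst=5, C=19
Average turnaround = 36/3 = 12.0

12.0


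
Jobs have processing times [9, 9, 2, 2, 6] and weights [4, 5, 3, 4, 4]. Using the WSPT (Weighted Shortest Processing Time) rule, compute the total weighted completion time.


Compute p/w ratios and sort ascending (WSPT): [(2, 4), (2, 3), (6, 4), (9, 5), (9, 4)]
Compute weighted completion times:
  Job (p=2,w=4): C=2, w*C=4*2=8
  Job (p=2,w=3): C=4, w*C=3*4=12
  Job (p=6,w=4): C=10, w*C=4*10=40
  Job (p=9,w=5): C=19, w*C=5*19=95
  Job (p=9,w=4): C=28, w*C=4*28=112
Total weighted completion time = 267

267


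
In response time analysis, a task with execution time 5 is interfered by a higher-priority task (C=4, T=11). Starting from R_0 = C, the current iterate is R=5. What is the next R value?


R_next = C + ceil(R_prev / T_hp) * C_hp
ceil(5 / 11) = ceil(0.4545) = 1
Interference = 1 * 4 = 4
R_next = 5 + 4 = 9

9


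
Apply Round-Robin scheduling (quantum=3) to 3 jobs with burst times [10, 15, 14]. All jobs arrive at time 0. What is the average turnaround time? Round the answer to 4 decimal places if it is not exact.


Time quantum = 3
Execution trace:
  J1 runs 3 units, time = 3
  J2 runs 3 units, time = 6
  J3 runs 3 units, time = 9
  J1 runs 3 units, time = 12
  J2 runs 3 units, time = 15
  J3 runs 3 units, time = 18
  J1 runs 3 units, time = 21
  J2 runs 3 units, time = 24
  J3 runs 3 units, time = 27
  J1 runs 1 units, time = 28
  J2 runs 3 units, time = 31
  J3 runs 3 units, time = 34
  J2 runs 3 units, time = 37
  J3 runs 2 units, time = 39
Finish times: [28, 37, 39]
Average turnaround = 104/3 = 34.6667

34.6667


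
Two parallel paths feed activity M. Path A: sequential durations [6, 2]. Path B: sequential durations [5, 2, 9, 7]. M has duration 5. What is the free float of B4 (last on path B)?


ES(B4) = sum of predecessors on chain B = 16
EF(B4) = ES + duration = 16 + 7 = 23
Successor of B4 is M. ES(M) = max(sum(A), sum(B)) = max(8, 23) = 23
Free float = ES(successor) - EF(current) = 23 - 23 = 0

0


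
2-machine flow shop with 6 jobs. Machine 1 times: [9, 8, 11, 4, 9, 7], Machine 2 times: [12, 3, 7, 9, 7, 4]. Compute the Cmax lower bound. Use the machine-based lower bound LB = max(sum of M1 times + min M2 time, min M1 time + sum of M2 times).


LB1 = sum(M1 times) + min(M2 times) = 48 + 3 = 51
LB2 = min(M1 times) + sum(M2 times) = 4 + 42 = 46
Lower bound = max(LB1, LB2) = max(51, 46) = 51

51


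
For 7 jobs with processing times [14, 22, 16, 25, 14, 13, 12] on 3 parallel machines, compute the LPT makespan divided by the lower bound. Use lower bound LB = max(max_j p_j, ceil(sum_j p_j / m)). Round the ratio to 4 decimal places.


LPT order: [25, 22, 16, 14, 14, 13, 12]
Machine loads after assignment: [38, 36, 42]
LPT makespan = 42
Lower bound = max(max_job, ceil(total/3)) = max(25, 39) = 39
Ratio = 42 / 39 = 1.0769

1.0769


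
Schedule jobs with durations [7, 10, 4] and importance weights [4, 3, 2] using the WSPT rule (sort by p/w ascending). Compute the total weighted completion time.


Compute p/w ratios and sort ascending (WSPT): [(7, 4), (4, 2), (10, 3)]
Compute weighted completion times:
  Job (p=7,w=4): C=7, w*C=4*7=28
  Job (p=4,w=2): C=11, w*C=2*11=22
  Job (p=10,w=3): C=21, w*C=3*21=63
Total weighted completion time = 113

113


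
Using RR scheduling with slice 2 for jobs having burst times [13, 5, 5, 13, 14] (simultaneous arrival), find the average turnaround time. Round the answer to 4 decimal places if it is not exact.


Time quantum = 2
Execution trace:
  J1 runs 2 units, time = 2
  J2 runs 2 units, time = 4
  J3 runs 2 units, time = 6
  J4 runs 2 units, time = 8
  J5 runs 2 units, time = 10
  J1 runs 2 units, time = 12
  J2 runs 2 units, time = 14
  J3 runs 2 units, time = 16
  J4 runs 2 units, time = 18
  J5 runs 2 units, time = 20
  J1 runs 2 units, time = 22
  J2 runs 1 units, time = 23
  J3 runs 1 units, time = 24
  J4 runs 2 units, time = 26
  J5 runs 2 units, time = 28
  J1 runs 2 units, time = 30
  J4 runs 2 units, time = 32
  J5 runs 2 units, time = 34
  J1 runs 2 units, time = 36
  J4 runs 2 units, time = 38
  J5 runs 2 units, time = 40
  J1 runs 2 units, time = 42
  J4 runs 2 units, time = 44
  J5 runs 2 units, time = 46
  J1 runs 1 units, time = 47
  J4 runs 1 units, time = 48
  J5 runs 2 units, time = 50
Finish times: [47, 23, 24, 48, 50]
Average turnaround = 192/5 = 38.4

38.4


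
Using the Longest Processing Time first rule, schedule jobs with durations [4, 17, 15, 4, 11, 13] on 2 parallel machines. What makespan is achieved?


Sort jobs in decreasing order (LPT): [17, 15, 13, 11, 4, 4]
Assign each job to the least loaded machine:
  Machine 1: jobs [17, 11, 4], load = 32
  Machine 2: jobs [15, 13, 4], load = 32
Makespan = max load = 32

32


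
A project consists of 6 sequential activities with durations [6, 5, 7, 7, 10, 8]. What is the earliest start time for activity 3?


Activity 3 starts after activities 1 through 2 complete.
Predecessor durations: [6, 5]
ES = 6 + 5 = 11

11


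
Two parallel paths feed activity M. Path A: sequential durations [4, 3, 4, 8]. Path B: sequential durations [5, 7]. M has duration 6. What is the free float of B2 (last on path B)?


ES(B2) = sum of predecessors on chain B = 5
EF(B2) = ES + duration = 5 + 7 = 12
Successor of B2 is M. ES(M) = max(sum(A), sum(B)) = max(19, 12) = 19
Free float = ES(successor) - EF(current) = 19 - 12 = 7

7


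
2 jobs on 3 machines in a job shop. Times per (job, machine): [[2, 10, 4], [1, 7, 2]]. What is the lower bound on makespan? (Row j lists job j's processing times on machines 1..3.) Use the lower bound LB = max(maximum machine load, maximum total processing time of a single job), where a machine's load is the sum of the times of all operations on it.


Machine loads:
  Machine 1: 2 + 1 = 3
  Machine 2: 10 + 7 = 17
  Machine 3: 4 + 2 = 6
Max machine load = 17
Job totals:
  Job 1: 16
  Job 2: 10
Max job total = 16
Lower bound = max(17, 16) = 17

17


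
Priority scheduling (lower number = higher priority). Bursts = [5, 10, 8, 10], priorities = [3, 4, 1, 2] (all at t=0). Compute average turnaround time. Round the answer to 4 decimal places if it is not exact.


Sort by priority (ascending = highest first):
Order: [(1, 8), (2, 10), (3, 5), (4, 10)]
Completion times:
  Priority 1, burst=8, C=8
  Priority 2, burst=10, C=18
  Priority 3, burst=5, C=23
  Priority 4, burst=10, C=33
Average turnaround = 82/4 = 20.5

20.5


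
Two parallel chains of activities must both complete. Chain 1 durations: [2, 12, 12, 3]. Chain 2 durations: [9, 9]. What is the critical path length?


Path A total = 2 + 12 + 12 + 3 = 29
Path B total = 9 + 9 = 18
Critical path = longest path = max(29, 18) = 29

29


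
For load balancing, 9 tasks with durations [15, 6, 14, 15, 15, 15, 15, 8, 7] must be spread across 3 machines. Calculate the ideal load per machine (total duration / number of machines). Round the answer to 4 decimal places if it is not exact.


Total processing time = 15 + 6 + 14 + 15 + 15 + 15 + 15 + 8 + 7 = 110
Number of machines = 3
Ideal balanced load = 110 / 3 = 36.6667

36.6667


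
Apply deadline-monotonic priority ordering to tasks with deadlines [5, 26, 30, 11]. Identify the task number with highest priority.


Sort tasks by relative deadline (ascending):
  Task 1: deadline = 5
  Task 4: deadline = 11
  Task 2: deadline = 26
  Task 3: deadline = 30
Priority order (highest first): [1, 4, 2, 3]
Highest priority task = 1

1


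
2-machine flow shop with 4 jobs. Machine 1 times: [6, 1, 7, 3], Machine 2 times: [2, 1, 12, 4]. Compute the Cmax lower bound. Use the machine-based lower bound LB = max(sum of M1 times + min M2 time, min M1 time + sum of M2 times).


LB1 = sum(M1 times) + min(M2 times) = 17 + 1 = 18
LB2 = min(M1 times) + sum(M2 times) = 1 + 19 = 20
Lower bound = max(LB1, LB2) = max(18, 20) = 20

20


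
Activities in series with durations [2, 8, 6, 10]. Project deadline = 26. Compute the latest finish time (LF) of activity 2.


LF(activity 2) = deadline - sum of successor durations
Successors: activities 3 through 4 with durations [6, 10]
Sum of successor durations = 16
LF = 26 - 16 = 10

10


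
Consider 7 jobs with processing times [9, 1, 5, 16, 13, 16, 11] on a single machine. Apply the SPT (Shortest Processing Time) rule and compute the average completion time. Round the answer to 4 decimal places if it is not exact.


Sort jobs by processing time (SPT order): [1, 5, 9, 11, 13, 16, 16]
Compute completion times sequentially:
  Job 1: processing = 1, completes at 1
  Job 2: processing = 5, completes at 6
  Job 3: processing = 9, completes at 15
  Job 4: processing = 11, completes at 26
  Job 5: processing = 13, completes at 39
  Job 6: processing = 16, completes at 55
  Job 7: processing = 16, completes at 71
Sum of completion times = 213
Average completion time = 213/7 = 30.4286

30.4286


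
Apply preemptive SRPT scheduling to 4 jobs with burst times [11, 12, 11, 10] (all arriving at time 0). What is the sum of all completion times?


Since all jobs arrive at t=0, SRPT equals SPT ordering.
SPT order: [10, 11, 11, 12]
Completion times:
  Job 1: p=10, C=10
  Job 2: p=11, C=21
  Job 3: p=11, C=32
  Job 4: p=12, C=44
Total completion time = 10 + 21 + 32 + 44 = 107

107


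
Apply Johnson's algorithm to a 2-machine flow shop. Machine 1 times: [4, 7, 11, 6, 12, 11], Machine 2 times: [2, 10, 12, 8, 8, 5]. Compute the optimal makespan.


Apply Johnson's rule:
  Group 1 (a <= b): [(4, 6, 8), (2, 7, 10), (3, 11, 12)]
  Group 2 (a > b): [(5, 12, 8), (6, 11, 5), (1, 4, 2)]
Optimal job order: [4, 2, 3, 5, 6, 1]
Schedule:
  Job 4: M1 done at 6, M2 done at 14
  Job 2: M1 done at 13, M2 done at 24
  Job 3: M1 done at 24, M2 done at 36
  Job 5: M1 done at 36, M2 done at 44
  Job 6: M1 done at 47, M2 done at 52
  Job 1: M1 done at 51, M2 done at 54
Makespan = 54

54


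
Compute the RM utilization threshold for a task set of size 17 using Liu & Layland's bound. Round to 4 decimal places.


Compute 2^(1/17) = 1.0416160107
Subtract 1: 1.0416160107 - 1 = 0.0416160107
Multiply by n: 17 * 0.0416160107 = 0.7074721819
Round to 4 dp: 0.7075

0.7075


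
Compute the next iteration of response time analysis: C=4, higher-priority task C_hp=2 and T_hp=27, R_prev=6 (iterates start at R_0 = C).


R_next = C + ceil(R_prev / T_hp) * C_hp
ceil(6 / 27) = ceil(0.2222) = 1
Interference = 1 * 2 = 2
R_next = 4 + 2 = 6
R_next = R_prev, so the iteration has converged (response time = 6).

6


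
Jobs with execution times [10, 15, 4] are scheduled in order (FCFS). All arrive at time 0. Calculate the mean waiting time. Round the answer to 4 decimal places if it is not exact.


FCFS order (as given): [10, 15, 4]
Waiting times:
  Job 1: wait = 0
  Job 2: wait = 10
  Job 3: wait = 25
Sum of waiting times = 35
Average waiting time = 35/3 = 11.6667

11.6667


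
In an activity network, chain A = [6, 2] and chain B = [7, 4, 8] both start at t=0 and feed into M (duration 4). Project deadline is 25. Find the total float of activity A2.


Forward pass: ES(A2) = sum of predecessors on chain A = 6
EF = ES + duration = 6 + 2 = 8
Backward pass: LF(M) = deadline = 25; LS(M) = 25 - 4 = 21
LF(A2) = LS(M) - sum(successors on chain A) = 21 - 0 = 21
LS = LF - duration = 21 - 2 = 19
Total float = LS - ES = 19 - 6 = 13

13


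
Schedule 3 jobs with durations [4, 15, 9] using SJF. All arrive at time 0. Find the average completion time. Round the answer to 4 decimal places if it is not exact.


SJF order (ascending): [4, 9, 15]
Completion times:
  Job 1: burst=4, C=4
  Job 2: burst=9, C=13
  Job 3: burst=15, C=28
Average completion = 45/3 = 15.0

15.0


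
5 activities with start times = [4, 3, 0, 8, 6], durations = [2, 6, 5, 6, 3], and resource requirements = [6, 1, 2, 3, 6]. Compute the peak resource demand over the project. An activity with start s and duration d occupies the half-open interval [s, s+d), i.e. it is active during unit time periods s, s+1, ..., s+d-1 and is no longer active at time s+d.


Each activity i is active on [start_i, start_i + duration_i).
Compute total resource usage per time slot:
  t=0: active resources = [2], total = 2
  t=1: active resources = [2], total = 2
  t=2: active resources = [2], total = 2
  t=3: active resources = [1, 2], total = 3
  t=4: active resources = [6, 1, 2], total = 9
  t=5: active resources = [6, 1], total = 7
  t=6: active resources = [1, 6], total = 7
  t=7: active resources = [1, 6], total = 7
  t=8: active resources = [1, 3, 6], total = 10
  t=9: active resources = [3], total = 3
  t=10: active resources = [3], total = 3
  t=11: active resources = [3], total = 3
  t=12: active resources = [3], total = 3
  t=13: active resources = [3], total = 3
Peak resource demand = 10

10


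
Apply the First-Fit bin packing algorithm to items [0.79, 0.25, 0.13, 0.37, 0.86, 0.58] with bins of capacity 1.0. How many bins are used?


Place items sequentially using First-Fit:
  Item 0.79 -> new Bin 1
  Item 0.25 -> new Bin 2
  Item 0.13 -> Bin 1 (now 0.92)
  Item 0.37 -> Bin 2 (now 0.62)
  Item 0.86 -> new Bin 3
  Item 0.58 -> new Bin 4
Total bins used = 4

4


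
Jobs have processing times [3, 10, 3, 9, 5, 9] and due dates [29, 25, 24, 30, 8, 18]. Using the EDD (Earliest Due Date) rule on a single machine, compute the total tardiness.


Sort by due date (EDD order): [(5, 8), (9, 18), (3, 24), (10, 25), (3, 29), (9, 30)]
Compute completion times and tardiness:
  Job 1: p=5, d=8, C=5, tardiness=max(0,5-8)=0
  Job 2: p=9, d=18, C=14, tardiness=max(0,14-18)=0
  Job 3: p=3, d=24, C=17, tardiness=max(0,17-24)=0
  Job 4: p=10, d=25, C=27, tardiness=max(0,27-25)=2
  Job 5: p=3, d=29, C=30, tardiness=max(0,30-29)=1
  Job 6: p=9, d=30, C=39, tardiness=max(0,39-30)=9
Total tardiness = 12

12


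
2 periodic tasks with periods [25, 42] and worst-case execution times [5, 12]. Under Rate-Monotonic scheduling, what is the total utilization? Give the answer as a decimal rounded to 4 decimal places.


Compute individual utilizations (exact fractions):
  Task 1: C/T = 5/25 = 1/5 (approx. 0.2)
  Task 2: C/T = 12/42 = 2/7 (approx. 0.2857)
Total utilization U = 1/5 + 2/7 = 17/35
Rounded to 4 decimal places: U = 0.4857
RM (Liu & Layland) bound for 2 tasks = 0.828427; compare with U = 17/35 (approx. 0.485714)
U <= bound, so schedulable by RM sufficient condition.

0.4857


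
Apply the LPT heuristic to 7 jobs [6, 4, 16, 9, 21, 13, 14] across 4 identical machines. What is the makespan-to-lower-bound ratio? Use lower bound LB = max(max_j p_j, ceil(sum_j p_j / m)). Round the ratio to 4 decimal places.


LPT order: [21, 16, 14, 13, 9, 6, 4]
Machine loads after assignment: [21, 20, 20, 22]
LPT makespan = 22
Lower bound = max(max_job, ceil(total/4)) = max(21, 21) = 21
Ratio = 22 / 21 = 1.0476

1.0476


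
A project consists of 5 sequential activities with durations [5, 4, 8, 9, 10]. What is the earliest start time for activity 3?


Activity 3 starts after activities 1 through 2 complete.
Predecessor durations: [5, 4]
ES = 5 + 4 = 9

9


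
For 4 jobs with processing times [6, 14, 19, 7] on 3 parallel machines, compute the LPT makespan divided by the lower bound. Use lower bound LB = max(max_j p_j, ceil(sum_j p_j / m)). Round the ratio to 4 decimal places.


LPT order: [19, 14, 7, 6]
Machine loads after assignment: [19, 14, 13]
LPT makespan = 19
Lower bound = max(max_job, ceil(total/3)) = max(19, 16) = 19
Ratio = 19 / 19 = 1.0

1.0


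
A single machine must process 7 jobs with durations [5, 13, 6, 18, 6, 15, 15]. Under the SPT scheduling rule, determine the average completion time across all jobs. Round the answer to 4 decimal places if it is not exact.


Sort jobs by processing time (SPT order): [5, 6, 6, 13, 15, 15, 18]
Compute completion times sequentially:
  Job 1: processing = 5, completes at 5
  Job 2: processing = 6, completes at 11
  Job 3: processing = 6, completes at 17
  Job 4: processing = 13, completes at 30
  Job 5: processing = 15, completes at 45
  Job 6: processing = 15, completes at 60
  Job 7: processing = 18, completes at 78
Sum of completion times = 246
Average completion time = 246/7 = 35.1429

35.1429


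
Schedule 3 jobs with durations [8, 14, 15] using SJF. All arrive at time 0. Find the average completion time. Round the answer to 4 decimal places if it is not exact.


SJF order (ascending): [8, 14, 15]
Completion times:
  Job 1: burst=8, C=8
  Job 2: burst=14, C=22
  Job 3: burst=15, C=37
Average completion = 67/3 = 22.3333

22.3333


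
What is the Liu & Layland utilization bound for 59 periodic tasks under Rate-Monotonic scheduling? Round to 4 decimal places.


Compute 2^(1/59) = 1.0118175391
Subtract 1: 1.0118175391 - 1 = 0.0118175391
Multiply by n: 59 * 0.0118175391 = 0.6972348069
Round to 4 dp: 0.6972

0.6972


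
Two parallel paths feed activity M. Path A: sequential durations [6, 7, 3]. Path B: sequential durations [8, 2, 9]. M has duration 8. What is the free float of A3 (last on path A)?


ES(A3) = sum of predecessors on chain A = 13
EF(A3) = ES + duration = 13 + 3 = 16
Successor of A3 is M. ES(M) = max(sum(A), sum(B)) = max(16, 19) = 19
Free float = ES(successor) - EF(current) = 19 - 16 = 3

3


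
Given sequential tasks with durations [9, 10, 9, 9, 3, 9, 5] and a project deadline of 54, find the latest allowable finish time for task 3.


LF(activity 3) = deadline - sum of successor durations
Successors: activities 4 through 7 with durations [9, 3, 9, 5]
Sum of successor durations = 26
LF = 54 - 26 = 28

28


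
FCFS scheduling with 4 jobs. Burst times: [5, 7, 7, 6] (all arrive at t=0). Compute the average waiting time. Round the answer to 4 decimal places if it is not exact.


FCFS order (as given): [5, 7, 7, 6]
Waiting times:
  Job 1: wait = 0
  Job 2: wait = 5
  Job 3: wait = 12
  Job 4: wait = 19
Sum of waiting times = 36
Average waiting time = 36/4 = 9.0

9.0


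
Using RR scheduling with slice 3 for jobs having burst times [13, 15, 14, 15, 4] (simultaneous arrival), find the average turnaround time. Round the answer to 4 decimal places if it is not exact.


Time quantum = 3
Execution trace:
  J1 runs 3 units, time = 3
  J2 runs 3 units, time = 6
  J3 runs 3 units, time = 9
  J4 runs 3 units, time = 12
  J5 runs 3 units, time = 15
  J1 runs 3 units, time = 18
  J2 runs 3 units, time = 21
  J3 runs 3 units, time = 24
  J4 runs 3 units, time = 27
  J5 runs 1 units, time = 28
  J1 runs 3 units, time = 31
  J2 runs 3 units, time = 34
  J3 runs 3 units, time = 37
  J4 runs 3 units, time = 40
  J1 runs 3 units, time = 43
  J2 runs 3 units, time = 46
  J3 runs 3 units, time = 49
  J4 runs 3 units, time = 52
  J1 runs 1 units, time = 53
  J2 runs 3 units, time = 56
  J3 runs 2 units, time = 58
  J4 runs 3 units, time = 61
Finish times: [53, 56, 58, 61, 28]
Average turnaround = 256/5 = 51.2

51.2


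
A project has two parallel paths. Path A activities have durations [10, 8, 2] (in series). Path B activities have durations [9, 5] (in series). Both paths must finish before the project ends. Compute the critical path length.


Path A total = 10 + 8 + 2 = 20
Path B total = 9 + 5 = 14
Critical path = longest path = max(20, 14) = 20

20


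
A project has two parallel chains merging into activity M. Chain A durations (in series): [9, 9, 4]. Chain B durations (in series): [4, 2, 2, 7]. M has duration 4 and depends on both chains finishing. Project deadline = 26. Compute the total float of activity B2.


Forward pass: ES(B2) = sum of predecessors on chain B = 4
EF = ES + duration = 4 + 2 = 6
Backward pass: LF(M) = deadline = 26; LS(M) = 26 - 4 = 22
LF(B2) = LS(M) - sum(successors on chain B) = 22 - 9 = 13
LS = LF - duration = 13 - 2 = 11
Total float = LS - ES = 11 - 4 = 7

7


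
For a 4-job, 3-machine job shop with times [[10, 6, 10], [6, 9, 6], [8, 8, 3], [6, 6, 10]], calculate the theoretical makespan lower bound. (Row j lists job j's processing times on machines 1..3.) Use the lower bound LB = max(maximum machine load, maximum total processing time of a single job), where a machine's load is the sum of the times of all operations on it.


Machine loads:
  Machine 1: 10 + 6 + 8 + 6 = 30
  Machine 2: 6 + 9 + 8 + 6 = 29
  Machine 3: 10 + 6 + 3 + 10 = 29
Max machine load = 30
Job totals:
  Job 1: 26
  Job 2: 21
  Job 3: 19
  Job 4: 22
Max job total = 26
Lower bound = max(30, 26) = 30

30


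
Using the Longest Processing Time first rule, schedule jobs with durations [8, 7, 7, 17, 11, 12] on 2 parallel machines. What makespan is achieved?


Sort jobs in decreasing order (LPT): [17, 12, 11, 8, 7, 7]
Assign each job to the least loaded machine:
  Machine 1: jobs [17, 8, 7], load = 32
  Machine 2: jobs [12, 11, 7], load = 30
Makespan = max load = 32

32


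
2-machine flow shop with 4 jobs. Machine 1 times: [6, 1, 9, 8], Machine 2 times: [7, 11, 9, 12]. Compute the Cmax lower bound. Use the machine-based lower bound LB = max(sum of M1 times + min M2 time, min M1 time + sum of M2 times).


LB1 = sum(M1 times) + min(M2 times) = 24 + 7 = 31
LB2 = min(M1 times) + sum(M2 times) = 1 + 39 = 40
Lower bound = max(LB1, LB2) = max(31, 40) = 40

40


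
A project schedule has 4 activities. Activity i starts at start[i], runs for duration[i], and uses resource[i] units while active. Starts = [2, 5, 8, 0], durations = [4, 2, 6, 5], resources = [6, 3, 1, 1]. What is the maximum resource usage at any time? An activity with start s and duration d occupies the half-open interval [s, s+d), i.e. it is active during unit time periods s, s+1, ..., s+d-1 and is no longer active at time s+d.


Each activity i is active on [start_i, start_i + duration_i).
Compute total resource usage per time slot:
  t=0: active resources = [1], total = 1
  t=1: active resources = [1], total = 1
  t=2: active resources = [6, 1], total = 7
  t=3: active resources = [6, 1], total = 7
  t=4: active resources = [6, 1], total = 7
  t=5: active resources = [6, 3], total = 9
  t=6: active resources = [3], total = 3
  t=7: active resources = [], total = 0
  t=8: active resources = [1], total = 1
  t=9: active resources = [1], total = 1
  t=10: active resources = [1], total = 1
  t=11: active resources = [1], total = 1
  t=12: active resources = [1], total = 1
  t=13: active resources = [1], total = 1
Peak resource demand = 9

9


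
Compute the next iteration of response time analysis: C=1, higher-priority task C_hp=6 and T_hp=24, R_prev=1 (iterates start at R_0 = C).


R_next = C + ceil(R_prev / T_hp) * C_hp
ceil(1 / 24) = ceil(0.0417) = 1
Interference = 1 * 6 = 6
R_next = 1 + 6 = 7

7


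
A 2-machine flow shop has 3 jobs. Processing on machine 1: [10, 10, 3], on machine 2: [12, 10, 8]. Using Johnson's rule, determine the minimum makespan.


Apply Johnson's rule:
  Group 1 (a <= b): [(3, 3, 8), (1, 10, 12), (2, 10, 10)]
  Group 2 (a > b): []
Optimal job order: [3, 1, 2]
Schedule:
  Job 3: M1 done at 3, M2 done at 11
  Job 1: M1 done at 13, M2 done at 25
  Job 2: M1 done at 23, M2 done at 35
Makespan = 35

35


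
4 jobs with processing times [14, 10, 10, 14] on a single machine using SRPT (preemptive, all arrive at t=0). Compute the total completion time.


Since all jobs arrive at t=0, SRPT equals SPT ordering.
SPT order: [10, 10, 14, 14]
Completion times:
  Job 1: p=10, C=10
  Job 2: p=10, C=20
  Job 3: p=14, C=34
  Job 4: p=14, C=48
Total completion time = 10 + 20 + 34 + 48 = 112

112


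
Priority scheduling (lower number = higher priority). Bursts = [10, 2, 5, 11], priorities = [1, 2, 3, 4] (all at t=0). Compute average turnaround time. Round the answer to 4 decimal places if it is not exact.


Sort by priority (ascending = highest first):
Order: [(1, 10), (2, 2), (3, 5), (4, 11)]
Completion times:
  Priority 1, burst=10, C=10
  Priority 2, burst=2, C=12
  Priority 3, burst=5, C=17
  Priority 4, burst=11, C=28
Average turnaround = 67/4 = 16.75

16.75


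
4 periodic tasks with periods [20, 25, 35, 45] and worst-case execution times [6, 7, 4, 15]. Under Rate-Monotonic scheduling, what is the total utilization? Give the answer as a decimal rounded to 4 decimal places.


Compute individual utilizations (exact fractions):
  Task 1: C/T = 6/20 = 3/10 (approx. 0.3)
  Task 2: C/T = 7/25 (approx. 0.28)
  Task 3: C/T = 4/35 (approx. 0.1143)
  Task 4: C/T = 15/45 = 1/3 (approx. 0.3333)
Total utilization U = 3/10 + 7/25 + 4/35 + 1/3 = 1079/1050
Rounded to 4 decimal places: U = 1.0276
RM (Liu & Layland) bound for 4 tasks = 0.756828; compare with U = 1079/1050 (approx. 1.027619)
U > 1, so the task set is not schedulable (processor overloaded).

1.0276


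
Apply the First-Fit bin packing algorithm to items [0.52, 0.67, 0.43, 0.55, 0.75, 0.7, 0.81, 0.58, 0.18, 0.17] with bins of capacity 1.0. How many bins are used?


Place items sequentially using First-Fit:
  Item 0.52 -> new Bin 1
  Item 0.67 -> new Bin 2
  Item 0.43 -> Bin 1 (now 0.95)
  Item 0.55 -> new Bin 3
  Item 0.75 -> new Bin 4
  Item 0.7 -> new Bin 5
  Item 0.81 -> new Bin 6
  Item 0.58 -> new Bin 7
  Item 0.18 -> Bin 2 (now 0.85)
  Item 0.17 -> Bin 3 (now 0.72)
Total bins used = 7

7


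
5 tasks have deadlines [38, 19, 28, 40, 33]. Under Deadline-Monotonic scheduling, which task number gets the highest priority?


Sort tasks by relative deadline (ascending):
  Task 2: deadline = 19
  Task 3: deadline = 28
  Task 5: deadline = 33
  Task 1: deadline = 38
  Task 4: deadline = 40
Priority order (highest first): [2, 3, 5, 1, 4]
Highest priority task = 2

2


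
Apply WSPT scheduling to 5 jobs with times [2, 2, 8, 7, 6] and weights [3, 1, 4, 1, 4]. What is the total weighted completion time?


Compute p/w ratios and sort ascending (WSPT): [(2, 3), (6, 4), (2, 1), (8, 4), (7, 1)]
Compute weighted completion times:
  Job (p=2,w=3): C=2, w*C=3*2=6
  Job (p=6,w=4): C=8, w*C=4*8=32
  Job (p=2,w=1): C=10, w*C=1*10=10
  Job (p=8,w=4): C=18, w*C=4*18=72
  Job (p=7,w=1): C=25, w*C=1*25=25
Total weighted completion time = 145

145
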